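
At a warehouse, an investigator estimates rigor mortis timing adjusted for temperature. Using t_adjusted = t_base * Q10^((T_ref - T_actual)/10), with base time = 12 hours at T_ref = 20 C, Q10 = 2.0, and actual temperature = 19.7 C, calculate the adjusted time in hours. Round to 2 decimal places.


Rigor mortis time adjustment:
Exponent = (T_ref - T_actual) / 10 = (20 - 19.7) / 10 = 0.03
Q10 factor = 2.0^0.03 = 1.02101
t_adjusted = 12 * 1.02101 = 12.25 hours

12.25


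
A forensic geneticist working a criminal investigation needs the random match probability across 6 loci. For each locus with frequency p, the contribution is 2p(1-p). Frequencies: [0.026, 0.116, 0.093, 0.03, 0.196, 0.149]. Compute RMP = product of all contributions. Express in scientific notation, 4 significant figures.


Computing RMP for 6 loci:
Locus 1: 2 * 0.026 * 0.974 = 0.050648
Locus 2: 2 * 0.116 * 0.884 = 0.205088
Locus 3: 2 * 0.093 * 0.907 = 0.168702
Locus 4: 2 * 0.03 * 0.97 = 0.0582
Locus 5: 2 * 0.196 * 0.804 = 0.315168
Locus 6: 2 * 0.149 * 0.851 = 0.253598
RMP = 8.151e-06

8.151e-06


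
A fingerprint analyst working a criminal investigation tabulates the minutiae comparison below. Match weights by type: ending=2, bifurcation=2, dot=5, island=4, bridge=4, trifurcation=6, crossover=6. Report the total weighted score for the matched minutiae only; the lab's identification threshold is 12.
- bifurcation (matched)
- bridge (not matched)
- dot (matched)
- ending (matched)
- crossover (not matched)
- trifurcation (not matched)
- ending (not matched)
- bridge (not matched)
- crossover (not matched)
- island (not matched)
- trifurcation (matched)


Weighted minutiae match score:
  bifurcation: matched, +2 (running total 2)
  bridge: not matched, +0
  dot: matched, +5 (running total 7)
  ending: matched, +2 (running total 9)
  crossover: not matched, +0
  trifurcation: not matched, +0
  ending: not matched, +0
  bridge: not matched, +0
  crossover: not matched, +0
  island: not matched, +0
  trifurcation: matched, +6 (running total 15)
Total score = 15
Threshold = 12; verdict = identification

15


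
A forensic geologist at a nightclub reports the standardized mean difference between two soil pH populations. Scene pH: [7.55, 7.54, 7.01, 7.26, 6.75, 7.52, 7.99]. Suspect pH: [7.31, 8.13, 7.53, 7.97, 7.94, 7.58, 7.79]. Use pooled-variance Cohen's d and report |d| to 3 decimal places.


Pooled-variance Cohen's d for soil pH comparison:
Scene mean = 51.62 / 7 = 7.374286
Suspect mean = 54.25 / 7 = 7.75
Scene sample variance s_s^2 = 0.165695
Suspect sample variance s_c^2 = 0.083567
Pooled variance = ((n_s-1)*s_s^2 + (n_c-1)*s_c^2) / (n_s + n_c - 2) = 0.124631
Pooled SD = sqrt(0.124631) = 0.353031
Mean difference = -0.375714
|d| = |-0.375714| / 0.353031 = 1.064

1.064


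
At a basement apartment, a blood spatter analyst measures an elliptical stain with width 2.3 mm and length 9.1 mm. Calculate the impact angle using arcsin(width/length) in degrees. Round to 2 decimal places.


Blood spatter impact angle calculation:
width / length = 2.3 / 9.1 = 0.252747
angle = arcsin(0.252747)
angle = 14.64 degrees

14.64


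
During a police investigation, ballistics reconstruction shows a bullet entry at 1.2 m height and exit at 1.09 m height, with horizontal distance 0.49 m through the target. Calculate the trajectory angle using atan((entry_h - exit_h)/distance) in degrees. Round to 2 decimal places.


Bullet trajectory angle:
Height difference = 1.2 - 1.09 = 0.11 m
angle = atan(0.11 / 0.49)
angle = atan(0.22449)
angle = 12.65 degrees

12.65


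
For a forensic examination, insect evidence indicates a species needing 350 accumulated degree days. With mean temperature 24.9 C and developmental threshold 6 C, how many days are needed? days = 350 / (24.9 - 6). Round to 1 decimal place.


Insect development time:
Effective temperature = avg_temp - T_base = 24.9 - 6 = 18.9 C
Days = ADD / effective_temp = 350 / 18.9 = 18.5 days

18.5


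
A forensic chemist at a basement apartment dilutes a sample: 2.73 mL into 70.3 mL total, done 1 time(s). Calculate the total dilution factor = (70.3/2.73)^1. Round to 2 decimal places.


Dilution factor calculation:
Single dilution = V_total / V_sample = 70.3 / 2.73 ≈ 25.750916
Number of dilutions = 1
Total DF = (70.3 / 2.73)^1 (full precision, rounded at the end) = 25.75

25.75


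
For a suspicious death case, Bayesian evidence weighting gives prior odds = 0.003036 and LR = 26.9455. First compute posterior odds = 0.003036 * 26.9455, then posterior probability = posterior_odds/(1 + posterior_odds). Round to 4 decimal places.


Bayesian evidence evaluation:
Posterior odds = prior_odds * LR = 0.003036 * 26.9455 = 0.08180654
Posterior probability = posterior_odds / (1 + posterior_odds)
= 0.08180654 / (1 + 0.08180654)
= 0.08180654 / 1.08180654
= 0.0756

0.0756


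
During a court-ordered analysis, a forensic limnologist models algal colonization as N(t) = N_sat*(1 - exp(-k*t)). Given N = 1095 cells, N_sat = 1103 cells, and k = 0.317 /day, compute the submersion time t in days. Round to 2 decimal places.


PMSI from diatom colonization curve:
N / N_sat = 1095 / 1103 = 0.992747
1 - N/N_sat = 0.007253
ln(1 - N/N_sat) = -4.92634
t = -ln(1 - N/N_sat) / k = -(-4.92634) / 0.317 = 15.54 days

15.54


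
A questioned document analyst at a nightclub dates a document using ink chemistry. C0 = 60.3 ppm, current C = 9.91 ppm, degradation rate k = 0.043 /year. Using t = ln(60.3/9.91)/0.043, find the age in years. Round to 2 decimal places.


Document age estimation:
C0/C = 60.3 / 9.91 = 6.084763
ln(C0/C) = 1.805788
t = 1.805788 / 0.043 = 42.00 years

42.00


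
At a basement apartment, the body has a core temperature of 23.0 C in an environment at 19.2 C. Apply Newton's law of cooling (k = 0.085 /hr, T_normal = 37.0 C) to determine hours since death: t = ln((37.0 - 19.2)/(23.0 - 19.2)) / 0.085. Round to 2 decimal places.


Using Newton's law of cooling:
t = ln((T_normal - T_ambient) / (T_body - T_ambient)) / k
T_normal - T_ambient = 17.8
T_body - T_ambient = 3.8
Ratio = 4.684211
ln(ratio) = 1.544197
t = 1.544197 / 0.085 = 18.17 hours

18.17


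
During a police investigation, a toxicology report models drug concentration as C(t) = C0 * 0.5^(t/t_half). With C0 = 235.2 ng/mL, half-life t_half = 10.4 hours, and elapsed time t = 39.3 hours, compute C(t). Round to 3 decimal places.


Drug concentration decay:
Number of half-lives = t / t_half = 39.3 / 10.4 = 3.778846
Decay factor = 0.5^3.778846 = 0.0728541
C(t) = 235.2 * 0.0728541 = 17.135 ng/mL

17.135


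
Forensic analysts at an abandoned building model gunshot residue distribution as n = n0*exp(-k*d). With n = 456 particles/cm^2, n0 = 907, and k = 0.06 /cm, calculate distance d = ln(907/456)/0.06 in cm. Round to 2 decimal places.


GSR distance calculation:
n0/n = 907 / 456 = 1.989035
ln(n0/n) = 0.68765
d = 0.68765 / 0.06 = 11.46 cm

11.46


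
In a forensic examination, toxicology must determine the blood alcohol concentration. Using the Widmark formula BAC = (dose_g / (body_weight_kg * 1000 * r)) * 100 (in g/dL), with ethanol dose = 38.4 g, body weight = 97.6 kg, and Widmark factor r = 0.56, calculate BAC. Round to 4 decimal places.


Applying the Widmark formula:
BAC = (dose_g / (body_wt * 1000 * r)) * 100
Denominator = 97.6 * 1000 * 0.56 = 54656
BAC = (38.4 / 54656) * 100
BAC = 0.0703 g/dL

0.0703


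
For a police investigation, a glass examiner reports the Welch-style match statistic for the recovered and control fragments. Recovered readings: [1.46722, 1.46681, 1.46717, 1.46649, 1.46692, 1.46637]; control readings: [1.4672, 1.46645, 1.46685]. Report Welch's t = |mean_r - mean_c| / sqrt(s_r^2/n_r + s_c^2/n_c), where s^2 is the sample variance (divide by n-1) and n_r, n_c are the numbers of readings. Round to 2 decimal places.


Welch's t-criterion for glass RI comparison:
Recovered mean = sum / n_r = 8.80098 / 6 = 1.46683
Control mean = sum / n_c = 4.4005 / 3 = 1.4668333
Recovered sample variance s_r^2 = 1.2068e-07
Control sample variance s_c^2 = 1.40833e-07
Welch SE (unpooled) = sqrt(s_r^2/n_r + s_c^2/n_c) = sqrt(2.01133e-08 + 4.69444e-08) = sqrt(6.70577e-08) = 0.000258955
|mean_r - mean_c| = 3.33333e-06
t = 3.33333e-06 / 0.000258955 = 0.01

0.01


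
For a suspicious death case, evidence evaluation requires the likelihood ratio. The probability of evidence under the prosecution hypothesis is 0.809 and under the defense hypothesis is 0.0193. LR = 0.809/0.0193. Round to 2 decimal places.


Likelihood ratio calculation:
LR = P(E|Hp) / P(E|Hd)
LR = 0.809 / 0.0193
LR = 41.92

41.92


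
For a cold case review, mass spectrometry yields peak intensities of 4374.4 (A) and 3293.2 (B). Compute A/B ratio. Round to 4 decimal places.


Spectral peak ratio:
Peak A = 4374.4 counts
Peak B = 3293.2 counts
Ratio = 4374.4 / 3293.2 = 1.3283

1.3283


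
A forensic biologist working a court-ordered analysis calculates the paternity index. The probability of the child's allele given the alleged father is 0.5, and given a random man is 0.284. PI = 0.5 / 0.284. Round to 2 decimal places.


Paternity Index calculation:
PI = P(allele|father) / P(allele|random)
PI = 0.5 / 0.284
PI = 1.76

1.76


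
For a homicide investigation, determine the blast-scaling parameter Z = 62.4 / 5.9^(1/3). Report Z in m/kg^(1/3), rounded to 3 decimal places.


Scaled distance calculation:
W^(1/3) = 5.9^(1/3) = 1.806969
Z = R / W^(1/3) = 62.4 / 1.806969
Z = 34.533 m/kg^(1/3)

34.533


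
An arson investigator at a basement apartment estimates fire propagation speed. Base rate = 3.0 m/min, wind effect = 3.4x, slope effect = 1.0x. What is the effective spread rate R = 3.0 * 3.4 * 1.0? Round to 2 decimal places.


Fire spread rate calculation:
R = R0 * wind_factor * slope_factor
= 3.0 * 3.4 * 1.0
= 10.2 * 1.0
= 10.20 m/min

10.20


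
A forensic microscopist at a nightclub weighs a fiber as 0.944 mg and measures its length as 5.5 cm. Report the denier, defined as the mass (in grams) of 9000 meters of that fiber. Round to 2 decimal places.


Denier calculation:
Mass in grams = 0.944 mg / 1000 = 0.000944 g
Length in meters = 5.5 cm / 100 = 0.055 m
Linear density = mass / length = 0.000944 / 0.055 = 0.01716364 g/m
Denier = (g/m) * 9000 = 0.01716364 * 9000 = 154.47

154.47


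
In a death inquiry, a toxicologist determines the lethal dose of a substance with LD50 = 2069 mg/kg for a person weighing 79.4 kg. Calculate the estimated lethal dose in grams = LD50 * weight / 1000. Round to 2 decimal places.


Lethal dose calculation:
Lethal dose = LD50 * body_weight / 1000
= 2069 * 79.4 / 1000
= 164278.6 / 1000
= 164.28 g

164.28


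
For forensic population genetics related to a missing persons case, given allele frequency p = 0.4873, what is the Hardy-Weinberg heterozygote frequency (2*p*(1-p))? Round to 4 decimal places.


Hardy-Weinberg heterozygote frequency:
q = 1 - p = 1 - 0.4873 = 0.5127
2pq = 2 * 0.4873 * 0.5127 = 0.4997

0.4997


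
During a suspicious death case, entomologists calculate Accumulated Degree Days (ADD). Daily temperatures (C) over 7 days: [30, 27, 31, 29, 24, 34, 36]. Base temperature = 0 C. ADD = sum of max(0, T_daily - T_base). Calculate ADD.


Computing ADD day by day:
Day 1: max(0, 30 - 0) = 30
Day 2: max(0, 27 - 0) = 27
Day 3: max(0, 31 - 0) = 31
Day 4: max(0, 29 - 0) = 29
Day 5: max(0, 24 - 0) = 24
Day 6: max(0, 34 - 0) = 34
Day 7: max(0, 36 - 0) = 36
Total ADD = 211

211


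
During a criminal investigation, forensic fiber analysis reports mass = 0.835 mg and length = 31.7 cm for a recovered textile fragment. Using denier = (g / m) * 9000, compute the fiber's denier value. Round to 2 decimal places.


Denier calculation:
Mass in grams = 0.835 mg / 1000 = 0.000835 g
Length in meters = 31.7 cm / 100 = 0.317 m
Linear density = mass / length = 0.000835 / 0.317 = 0.00263407 g/m
Denier = (g/m) * 9000 = 0.00263407 * 9000 = 23.71

23.71


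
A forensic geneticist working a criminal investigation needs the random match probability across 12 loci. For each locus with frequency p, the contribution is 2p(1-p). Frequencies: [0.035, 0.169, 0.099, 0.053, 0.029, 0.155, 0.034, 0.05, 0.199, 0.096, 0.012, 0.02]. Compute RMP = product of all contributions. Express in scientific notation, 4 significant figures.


Computing RMP for 12 loci:
Locus 1: 2 * 0.035 * 0.965 = 0.06755
Locus 2: 2 * 0.169 * 0.831 = 0.280878
Locus 3: 2 * 0.099 * 0.901 = 0.178398
Locus 4: 2 * 0.053 * 0.947 = 0.100382
Locus 5: 2 * 0.029 * 0.971 = 0.056318
Locus 6: 2 * 0.155 * 0.845 = 0.26195
Locus 7: 2 * 0.034 * 0.966 = 0.065688
Locus 8: 2 * 0.05 * 0.95 = 0.095
Locus 9: 2 * 0.199 * 0.801 = 0.318798
Locus 10: 2 * 0.096 * 0.904 = 0.173568
Locus 11: 2 * 0.012 * 0.988 = 0.023712
Locus 12: 2 * 0.02 * 0.98 = 0.0392
RMP = 1.609e-12

1.609e-12


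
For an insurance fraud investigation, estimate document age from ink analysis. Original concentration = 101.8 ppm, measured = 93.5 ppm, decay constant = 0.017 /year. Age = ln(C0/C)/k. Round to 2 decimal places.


Document age estimation:
C0/C = 101.8 / 93.5 = 1.08877
ln(C0/C) = 0.085049
t = 0.085049 / 0.017 = 5.00 years

5.00


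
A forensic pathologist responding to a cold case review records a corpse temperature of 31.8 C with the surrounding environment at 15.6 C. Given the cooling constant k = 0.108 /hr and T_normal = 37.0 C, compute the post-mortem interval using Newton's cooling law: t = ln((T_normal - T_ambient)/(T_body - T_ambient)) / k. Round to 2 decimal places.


Using Newton's law of cooling:
t = ln((T_normal - T_ambient) / (T_body - T_ambient)) / k
T_normal - T_ambient = 21.4
T_body - T_ambient = 16.2
Ratio = 1.320988
ln(ratio) = 0.27838
t = 0.27838 / 0.108 = 2.58 hours

2.58


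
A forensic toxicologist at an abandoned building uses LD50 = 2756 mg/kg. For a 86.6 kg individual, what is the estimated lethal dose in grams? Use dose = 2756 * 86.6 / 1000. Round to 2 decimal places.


Lethal dose calculation:
Lethal dose = LD50 * body_weight / 1000
= 2756 * 86.6 / 1000
= 238669.6 / 1000
= 238.67 g

238.67


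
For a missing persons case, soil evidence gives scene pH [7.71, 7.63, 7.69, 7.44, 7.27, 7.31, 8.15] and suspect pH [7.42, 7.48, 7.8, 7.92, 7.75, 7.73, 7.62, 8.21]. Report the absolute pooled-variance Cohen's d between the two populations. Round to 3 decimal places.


Pooled-variance Cohen's d for soil pH comparison:
Scene mean = 53.2 / 7 = 7.6
Suspect mean = 61.93 / 8 = 7.74125
Scene sample variance s_s^2 = 0.090367
Suspect sample variance s_c^2 = 0.06307
Pooled variance = ((n_s-1)*s_s^2 + (n_c-1)*s_c^2) / (n_s + n_c - 2) = 0.075668
Pooled SD = sqrt(0.075668) = 0.275078
Mean difference = -0.14125
|d| = |-0.14125| / 0.275078 = 0.513

0.513


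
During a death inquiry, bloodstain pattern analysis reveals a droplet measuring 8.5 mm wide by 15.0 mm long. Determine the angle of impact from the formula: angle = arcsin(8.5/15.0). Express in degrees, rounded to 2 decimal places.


Blood spatter impact angle calculation:
width / length = 8.5 / 15.0 = 0.566667
angle = arcsin(0.566667)
angle = 34.52 degrees

34.52


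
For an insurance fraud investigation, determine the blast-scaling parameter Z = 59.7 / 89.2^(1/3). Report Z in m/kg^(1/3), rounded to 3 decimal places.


Scaled distance calculation:
W^(1/3) = 89.2^(1/3) = 4.468087
Z = R / W^(1/3) = 59.7 / 4.468087
Z = 13.361 m/kg^(1/3)

13.361


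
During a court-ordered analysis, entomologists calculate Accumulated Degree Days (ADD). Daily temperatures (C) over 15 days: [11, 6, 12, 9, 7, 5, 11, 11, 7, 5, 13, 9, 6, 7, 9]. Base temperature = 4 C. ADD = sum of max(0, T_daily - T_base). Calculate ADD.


Computing ADD day by day:
Day 1: max(0, 11 - 4) = 7
Day 2: max(0, 6 - 4) = 2
Day 3: max(0, 12 - 4) = 8
Day 4: max(0, 9 - 4) = 5
Day 5: max(0, 7 - 4) = 3
Day 6: max(0, 5 - 4) = 1
Day 7: max(0, 11 - 4) = 7
Day 8: max(0, 11 - 4) = 7
Day 9: max(0, 7 - 4) = 3
Day 10: max(0, 5 - 4) = 1
Day 11: max(0, 13 - 4) = 9
Day 12: max(0, 9 - 4) = 5
Day 13: max(0, 6 - 4) = 2
Day 14: max(0, 7 - 4) = 3
Day 15: max(0, 9 - 4) = 5
Total ADD = 68

68


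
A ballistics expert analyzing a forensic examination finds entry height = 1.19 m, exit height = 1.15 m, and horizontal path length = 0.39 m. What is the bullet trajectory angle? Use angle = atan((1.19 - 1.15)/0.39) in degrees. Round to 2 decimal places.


Bullet trajectory angle:
Height difference = 1.19 - 1.15 = 0.04 m
angle = atan(0.04 / 0.39)
angle = atan(0.102564)
angle = 5.86 degrees

5.86


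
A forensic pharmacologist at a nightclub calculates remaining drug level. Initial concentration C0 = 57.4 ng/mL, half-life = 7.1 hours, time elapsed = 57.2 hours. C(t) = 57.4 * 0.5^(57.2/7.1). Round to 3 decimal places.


Drug concentration decay:
Number of half-lives = t / t_half = 57.2 / 7.1 = 8.056338
Decay factor = 0.5^8.056338 = 0.00375665
C(t) = 57.4 * 0.00375665 = 0.216 ng/mL

0.216


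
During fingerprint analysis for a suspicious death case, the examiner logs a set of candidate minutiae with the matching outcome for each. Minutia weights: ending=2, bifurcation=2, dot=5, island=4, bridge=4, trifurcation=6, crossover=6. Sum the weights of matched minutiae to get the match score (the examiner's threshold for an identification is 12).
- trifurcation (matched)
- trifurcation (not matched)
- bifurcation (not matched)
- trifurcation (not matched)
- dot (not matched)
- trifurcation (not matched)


Weighted minutiae match score:
  trifurcation: matched, +6 (running total 6)
  trifurcation: not matched, +0
  bifurcation: not matched, +0
  trifurcation: not matched, +0
  dot: not matched, +0
  trifurcation: not matched, +0
Total score = 6
Threshold = 12; verdict = inconclusive

6


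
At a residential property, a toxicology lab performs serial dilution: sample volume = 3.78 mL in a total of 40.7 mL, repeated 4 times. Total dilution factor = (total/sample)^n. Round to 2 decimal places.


Dilution factor calculation:
Single dilution = V_total / V_sample = 40.7 / 3.78 ≈ 10.767196
Number of dilutions = 4
Total DF = (40.7 / 3.78)^4 (full precision, rounded at the end) = 13440.35

13440.35


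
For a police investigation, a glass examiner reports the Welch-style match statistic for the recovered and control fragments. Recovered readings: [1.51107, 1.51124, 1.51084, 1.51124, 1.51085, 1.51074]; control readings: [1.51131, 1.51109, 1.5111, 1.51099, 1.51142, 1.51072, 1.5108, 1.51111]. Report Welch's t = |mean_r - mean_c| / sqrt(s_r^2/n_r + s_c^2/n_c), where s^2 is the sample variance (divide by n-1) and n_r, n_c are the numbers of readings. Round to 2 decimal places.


Welch's t-criterion for glass RI comparison:
Recovered mean = sum / n_r = 9.06598 / 6 = 1.5109967
Control mean = sum / n_c = 12.08854 / 8 = 1.5110675
Recovered sample variance s_r^2 = 4.71467e-08
Control sample variance s_c^2 = 5.49643e-08
Welch SE (unpooled) = sqrt(s_r^2/n_r + s_c^2/n_c) = sqrt(7.85778e-09 + 6.87054e-09) = sqrt(1.47283e-08) = 0.00012136
|mean_r - mean_c| = 7.08333e-05
t = 7.08333e-05 / 0.00012136 = 0.58

0.58


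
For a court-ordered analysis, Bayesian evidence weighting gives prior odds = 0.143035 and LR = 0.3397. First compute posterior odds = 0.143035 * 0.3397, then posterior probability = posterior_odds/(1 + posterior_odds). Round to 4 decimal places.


Bayesian evidence evaluation:
Posterior odds = prior_odds * LR = 0.143035 * 0.3397 = 0.04858899
Posterior probability = posterior_odds / (1 + posterior_odds)
= 0.04858899 / (1 + 0.04858899)
= 0.04858899 / 1.04858899
= 0.0463

0.0463


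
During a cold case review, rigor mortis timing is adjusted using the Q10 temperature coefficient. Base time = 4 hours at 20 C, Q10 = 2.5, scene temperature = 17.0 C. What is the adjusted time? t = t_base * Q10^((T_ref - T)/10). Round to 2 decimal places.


Rigor mortis time adjustment:
Exponent = (T_ref - T_actual) / 10 = (20 - 17.0) / 10 = 0.3
Q10 factor = 2.5^0.3 = 1.31638
t_adjusted = 4 * 1.31638 = 5.27 hours

5.27


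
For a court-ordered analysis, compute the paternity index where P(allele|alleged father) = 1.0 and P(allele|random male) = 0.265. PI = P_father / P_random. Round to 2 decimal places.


Paternity Index calculation:
PI = P(allele|father) / P(allele|random)
PI = 1.0 / 0.265
PI = 3.77

3.77


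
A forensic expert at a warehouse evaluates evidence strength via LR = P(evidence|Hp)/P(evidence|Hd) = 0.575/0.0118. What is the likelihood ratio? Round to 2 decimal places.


Likelihood ratio calculation:
LR = P(E|Hp) / P(E|Hd)
LR = 0.575 / 0.0118
LR = 48.73

48.73


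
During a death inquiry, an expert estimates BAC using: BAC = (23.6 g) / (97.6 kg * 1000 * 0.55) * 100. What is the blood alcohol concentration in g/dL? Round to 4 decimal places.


Applying the Widmark formula:
BAC = (dose_g / (body_wt * 1000 * r)) * 100
Denominator = 97.6 * 1000 * 0.55 = 53680
BAC = (23.6 / 53680) * 100
BAC = 0.0440 g/dL

0.0440


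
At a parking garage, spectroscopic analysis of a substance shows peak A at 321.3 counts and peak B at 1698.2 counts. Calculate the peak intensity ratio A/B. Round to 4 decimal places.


Spectral peak ratio:
Peak A = 321.3 counts
Peak B = 1698.2 counts
Ratio = 321.3 / 1698.2 = 0.1892

0.1892


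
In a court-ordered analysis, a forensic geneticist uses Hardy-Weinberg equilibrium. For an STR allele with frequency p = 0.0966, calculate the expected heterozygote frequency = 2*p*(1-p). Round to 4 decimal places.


Hardy-Weinberg heterozygote frequency:
q = 1 - p = 1 - 0.0966 = 0.9034
2pq = 2 * 0.0966 * 0.9034 = 0.1745

0.1745


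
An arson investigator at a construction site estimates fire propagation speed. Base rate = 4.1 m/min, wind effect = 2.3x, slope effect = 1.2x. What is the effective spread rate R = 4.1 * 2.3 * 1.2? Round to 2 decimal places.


Fire spread rate calculation:
R = R0 * wind_factor * slope_factor
= 4.1 * 2.3 * 1.2
= 9.43 * 1.2
= 11.32 m/min

11.32


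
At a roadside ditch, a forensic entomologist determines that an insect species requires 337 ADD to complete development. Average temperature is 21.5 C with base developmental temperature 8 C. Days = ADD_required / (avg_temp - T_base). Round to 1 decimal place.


Insect development time:
Effective temperature = avg_temp - T_base = 21.5 - 8 = 13.5 C
Days = ADD / effective_temp = 337 / 13.5 = 25.0 days

25.0


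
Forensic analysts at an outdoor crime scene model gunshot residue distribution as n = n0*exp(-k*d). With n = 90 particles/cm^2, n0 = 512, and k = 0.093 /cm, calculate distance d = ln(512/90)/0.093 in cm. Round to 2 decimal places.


GSR distance calculation:
n0/n = 512 / 90 = 5.688889
ln(n0/n) = 1.738515
d = 1.738515 / 0.093 = 18.69 cm

18.69


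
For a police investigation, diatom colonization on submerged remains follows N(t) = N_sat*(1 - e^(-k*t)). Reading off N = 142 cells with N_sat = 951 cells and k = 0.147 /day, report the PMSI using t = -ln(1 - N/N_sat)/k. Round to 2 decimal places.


PMSI from diatom colonization curve:
N / N_sat = 142 / 951 = 0.149317
1 - N/N_sat = 0.850683
ln(1 - N/N_sat) = -0.161716
t = -ln(1 - N/N_sat) / k = -(-0.161716) / 0.147 = 1.10 days

1.10


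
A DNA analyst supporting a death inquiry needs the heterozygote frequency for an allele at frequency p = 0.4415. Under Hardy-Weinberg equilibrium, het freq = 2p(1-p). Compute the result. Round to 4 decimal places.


Hardy-Weinberg heterozygote frequency:
q = 1 - p = 1 - 0.4415 = 0.5585
2pq = 2 * 0.4415 * 0.5585 = 0.4932

0.4932


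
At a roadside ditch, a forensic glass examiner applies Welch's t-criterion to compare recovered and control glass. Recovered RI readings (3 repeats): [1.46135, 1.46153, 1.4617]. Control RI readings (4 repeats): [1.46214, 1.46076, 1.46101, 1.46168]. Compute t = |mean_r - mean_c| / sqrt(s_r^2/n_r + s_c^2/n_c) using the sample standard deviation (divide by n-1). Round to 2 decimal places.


Welch's t-criterion for glass RI comparison:
Recovered mean = sum / n_r = 4.38458 / 3 = 1.4615267
Control mean = sum / n_c = 5.84559 / 4 = 1.4613975
Recovered sample variance s_r^2 = 3.06333e-08
Control sample variance s_c^2 = 3.95892e-07
Welch SE (unpooled) = sqrt(s_r^2/n_r + s_c^2/n_c) = sqrt(1.02111e-08 + 9.89729e-08) = sqrt(1.09184e-07) = 0.00033043
|mean_r - mean_c| = 0.000129167
t = 0.000129167 / 0.00033043 = 0.39

0.39


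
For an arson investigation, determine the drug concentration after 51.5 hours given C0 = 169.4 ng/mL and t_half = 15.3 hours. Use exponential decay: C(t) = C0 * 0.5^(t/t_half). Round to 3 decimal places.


Drug concentration decay:
Number of half-lives = t / t_half = 51.5 / 15.3 = 3.366013
Decay factor = 0.5^3.366013 = 0.09699048
C(t) = 169.4 * 0.09699048 = 16.430 ng/mL

16.430


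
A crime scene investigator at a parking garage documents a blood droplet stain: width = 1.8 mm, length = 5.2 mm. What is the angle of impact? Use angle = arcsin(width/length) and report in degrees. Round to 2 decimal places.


Blood spatter impact angle calculation:
width / length = 1.8 / 5.2 = 0.346154
angle = arcsin(0.346154)
angle = 20.25 degrees

20.25


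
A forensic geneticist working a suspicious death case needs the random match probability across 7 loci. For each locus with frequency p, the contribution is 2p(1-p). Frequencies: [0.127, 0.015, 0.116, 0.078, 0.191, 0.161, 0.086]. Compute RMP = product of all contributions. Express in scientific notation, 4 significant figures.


Computing RMP for 7 loci:
Locus 1: 2 * 0.127 * 0.873 = 0.221742
Locus 2: 2 * 0.015 * 0.985 = 0.02955
Locus 3: 2 * 0.116 * 0.884 = 0.205088
Locus 4: 2 * 0.078 * 0.922 = 0.143832
Locus 5: 2 * 0.191 * 0.809 = 0.309038
Locus 6: 2 * 0.161 * 0.839 = 0.270158
Locus 7: 2 * 0.086 * 0.914 = 0.157208
RMP = 2.537e-06

2.537e-06


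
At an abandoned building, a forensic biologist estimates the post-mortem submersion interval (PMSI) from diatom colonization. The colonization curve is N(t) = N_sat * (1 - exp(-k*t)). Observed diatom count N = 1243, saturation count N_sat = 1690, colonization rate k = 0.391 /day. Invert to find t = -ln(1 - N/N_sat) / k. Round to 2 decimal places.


PMSI from diatom colonization curve:
N / N_sat = 1243 / 1690 = 0.735503
1 - N/N_sat = 0.264497
ln(1 - N/N_sat) = -1.329925
t = -ln(1 - N/N_sat) / k = -(-1.329925) / 0.391 = 3.40 days

3.40


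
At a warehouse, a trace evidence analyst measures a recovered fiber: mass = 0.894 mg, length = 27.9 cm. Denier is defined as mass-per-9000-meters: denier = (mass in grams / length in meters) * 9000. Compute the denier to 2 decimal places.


Denier calculation:
Mass in grams = 0.894 mg / 1000 = 0.000894 g
Length in meters = 27.9 cm / 100 = 0.279 m
Linear density = mass / length = 0.000894 / 0.279 = 0.0032043 g/m
Denier = (g/m) * 9000 = 0.0032043 * 9000 = 28.84

28.84


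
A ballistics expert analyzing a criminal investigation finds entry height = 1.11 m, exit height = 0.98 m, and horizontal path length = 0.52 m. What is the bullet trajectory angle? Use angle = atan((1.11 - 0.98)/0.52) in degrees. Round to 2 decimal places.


Bullet trajectory angle:
Height difference = 1.11 - 0.98 = 0.13 m
angle = atan(0.13 / 0.52)
angle = atan(0.25)
angle = 14.04 degrees

14.04


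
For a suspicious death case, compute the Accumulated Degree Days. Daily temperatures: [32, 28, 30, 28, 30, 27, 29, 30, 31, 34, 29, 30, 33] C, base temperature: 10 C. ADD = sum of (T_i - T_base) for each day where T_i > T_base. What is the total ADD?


Computing ADD day by day:
Day 1: max(0, 32 - 10) = 22
Day 2: max(0, 28 - 10) = 18
Day 3: max(0, 30 - 10) = 20
Day 4: max(0, 28 - 10) = 18
Day 5: max(0, 30 - 10) = 20
Day 6: max(0, 27 - 10) = 17
Day 7: max(0, 29 - 10) = 19
Day 8: max(0, 30 - 10) = 20
Day 9: max(0, 31 - 10) = 21
Day 10: max(0, 34 - 10) = 24
Day 11: max(0, 29 - 10) = 19
Day 12: max(0, 30 - 10) = 20
Day 13: max(0, 33 - 10) = 23
Total ADD = 261

261


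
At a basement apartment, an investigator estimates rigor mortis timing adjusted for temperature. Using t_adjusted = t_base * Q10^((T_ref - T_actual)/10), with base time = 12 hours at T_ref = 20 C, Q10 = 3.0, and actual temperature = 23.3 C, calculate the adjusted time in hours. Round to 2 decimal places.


Rigor mortis time adjustment:
Exponent = (T_ref - T_actual) / 10 = (20 - 23.3) / 10 = -0.33
Q10 factor = 3.0^-0.33 = 0.69591
t_adjusted = 12 * 0.69591 = 8.35 hours

8.35


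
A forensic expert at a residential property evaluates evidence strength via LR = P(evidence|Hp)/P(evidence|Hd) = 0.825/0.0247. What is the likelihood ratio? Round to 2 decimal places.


Likelihood ratio calculation:
LR = P(E|Hp) / P(E|Hd)
LR = 0.825 / 0.0247
LR = 33.40

33.40


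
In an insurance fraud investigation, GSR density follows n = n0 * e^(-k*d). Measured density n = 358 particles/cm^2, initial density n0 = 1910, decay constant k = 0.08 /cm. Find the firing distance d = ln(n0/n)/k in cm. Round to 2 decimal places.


GSR distance calculation:
n0/n = 1910 / 358 = 5.335196
ln(n0/n) = 1.674326
d = 1.674326 / 0.08 = 20.93 cm

20.93


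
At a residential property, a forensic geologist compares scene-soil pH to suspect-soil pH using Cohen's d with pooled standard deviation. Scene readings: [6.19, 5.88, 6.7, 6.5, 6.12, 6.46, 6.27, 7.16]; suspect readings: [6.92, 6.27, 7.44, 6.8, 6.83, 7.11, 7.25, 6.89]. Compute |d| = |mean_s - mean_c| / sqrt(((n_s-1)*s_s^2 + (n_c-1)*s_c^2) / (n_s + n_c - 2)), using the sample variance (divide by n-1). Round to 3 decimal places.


Pooled-variance Cohen's d for soil pH comparison:
Scene mean = 51.28 / 8 = 6.41
Suspect mean = 55.51 / 8 = 6.93875
Scene sample variance s_s^2 = 0.155743
Suspect sample variance s_c^2 = 0.122641
Pooled variance = ((n_s-1)*s_s^2 + (n_c-1)*s_c^2) / (n_s + n_c - 2) = 0.139192
Pooled SD = sqrt(0.139192) = 0.373084
Mean difference = -0.52875
|d| = |-0.52875| / 0.373084 = 1.417

1.417


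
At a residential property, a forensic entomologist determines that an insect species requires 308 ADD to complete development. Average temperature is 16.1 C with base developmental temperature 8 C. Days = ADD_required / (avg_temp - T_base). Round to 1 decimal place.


Insect development time:
Effective temperature = avg_temp - T_base = 16.1 - 8 = 8.1 C
Days = ADD / effective_temp = 308 / 8.1 = 38.0 days

38.0


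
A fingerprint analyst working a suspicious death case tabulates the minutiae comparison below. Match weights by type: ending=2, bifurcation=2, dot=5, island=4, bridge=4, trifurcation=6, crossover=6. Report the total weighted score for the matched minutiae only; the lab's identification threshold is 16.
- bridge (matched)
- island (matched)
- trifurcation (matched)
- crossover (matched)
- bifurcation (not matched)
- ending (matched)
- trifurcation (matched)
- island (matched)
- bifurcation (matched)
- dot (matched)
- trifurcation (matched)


Weighted minutiae match score:
  bridge: matched, +4 (running total 4)
  island: matched, +4 (running total 8)
  trifurcation: matched, +6 (running total 14)
  crossover: matched, +6 (running total 20)
  bifurcation: not matched, +0
  ending: matched, +2 (running total 22)
  trifurcation: matched, +6 (running total 28)
  island: matched, +4 (running total 32)
  bifurcation: matched, +2 (running total 34)
  dot: matched, +5 (running total 39)
  trifurcation: matched, +6 (running total 45)
Total score = 45
Threshold = 16; verdict = identification

45


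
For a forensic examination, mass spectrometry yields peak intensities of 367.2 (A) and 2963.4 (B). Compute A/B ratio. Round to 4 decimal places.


Spectral peak ratio:
Peak A = 367.2 counts
Peak B = 2963.4 counts
Ratio = 367.2 / 2963.4 = 0.1239

0.1239


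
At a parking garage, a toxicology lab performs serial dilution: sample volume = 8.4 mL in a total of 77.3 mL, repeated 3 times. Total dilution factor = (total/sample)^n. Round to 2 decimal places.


Dilution factor calculation:
Single dilution = V_total / V_sample = 77.3 / 8.4 ≈ 9.202381
Number of dilutions = 3
Total DF = (77.3 / 8.4)^3 (full precision, rounded at the end) = 779.29

779.29


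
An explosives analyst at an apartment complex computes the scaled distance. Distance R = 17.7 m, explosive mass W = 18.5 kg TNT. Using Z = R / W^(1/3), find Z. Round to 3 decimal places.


Scaled distance calculation:
W^(1/3) = 18.5^(1/3) = 2.644786
Z = R / W^(1/3) = 17.7 / 2.644786
Z = 6.692 m/kg^(1/3)

6.692


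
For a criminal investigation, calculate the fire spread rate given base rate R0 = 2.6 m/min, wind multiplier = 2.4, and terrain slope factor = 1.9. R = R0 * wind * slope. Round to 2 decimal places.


Fire spread rate calculation:
R = R0 * wind_factor * slope_factor
= 2.6 * 2.4 * 1.9
= 6.24 * 1.9
= 11.86 m/min

11.86


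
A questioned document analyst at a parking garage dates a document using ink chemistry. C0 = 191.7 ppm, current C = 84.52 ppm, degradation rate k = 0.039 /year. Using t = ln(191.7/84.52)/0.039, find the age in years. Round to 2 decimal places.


Document age estimation:
C0/C = 191.7 / 84.52 = 2.268102
ln(C0/C) = 0.818943
t = 0.818943 / 0.039 = 21.00 years

21.00


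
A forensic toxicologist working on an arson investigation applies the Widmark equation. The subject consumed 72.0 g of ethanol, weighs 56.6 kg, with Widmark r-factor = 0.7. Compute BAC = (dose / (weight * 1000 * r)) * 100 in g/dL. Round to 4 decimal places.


Applying the Widmark formula:
BAC = (dose_g / (body_wt * 1000 * r)) * 100
Denominator = 56.6 * 1000 * 0.7 = 39620
BAC = (72.0 / 39620) * 100
BAC = 0.1817 g/dL

0.1817


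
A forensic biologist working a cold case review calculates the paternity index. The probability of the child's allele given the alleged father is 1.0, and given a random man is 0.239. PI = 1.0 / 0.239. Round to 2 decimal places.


Paternity Index calculation:
PI = P(allele|father) / P(allele|random)
PI = 1.0 / 0.239
PI = 4.18

4.18


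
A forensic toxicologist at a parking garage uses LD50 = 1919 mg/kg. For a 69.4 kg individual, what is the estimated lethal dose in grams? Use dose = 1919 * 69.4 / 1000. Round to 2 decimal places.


Lethal dose calculation:
Lethal dose = LD50 * body_weight / 1000
= 1919 * 69.4 / 1000
= 133178.6 / 1000
= 133.18 g

133.18


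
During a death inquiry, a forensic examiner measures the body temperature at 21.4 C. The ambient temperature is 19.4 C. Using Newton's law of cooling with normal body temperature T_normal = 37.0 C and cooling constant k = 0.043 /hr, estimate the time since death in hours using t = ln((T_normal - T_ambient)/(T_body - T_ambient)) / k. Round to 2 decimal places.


Using Newton's law of cooling:
t = ln((T_normal - T_ambient) / (T_body - T_ambient)) / k
T_normal - T_ambient = 17.6
T_body - T_ambient = 2.0
Ratio = 8.8
ln(ratio) = 2.174752
t = 2.174752 / 0.043 = 50.58 hours

50.58


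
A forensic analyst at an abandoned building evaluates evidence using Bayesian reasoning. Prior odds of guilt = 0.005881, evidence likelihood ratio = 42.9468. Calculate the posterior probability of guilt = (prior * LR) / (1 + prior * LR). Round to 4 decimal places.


Bayesian evidence evaluation:
Posterior odds = prior_odds * LR = 0.005881 * 42.9468 = 0.2525701
Posterior probability = posterior_odds / (1 + posterior_odds)
= 0.2525701 / (1 + 0.2525701)
= 0.2525701 / 1.2525701
= 0.2016

0.2016


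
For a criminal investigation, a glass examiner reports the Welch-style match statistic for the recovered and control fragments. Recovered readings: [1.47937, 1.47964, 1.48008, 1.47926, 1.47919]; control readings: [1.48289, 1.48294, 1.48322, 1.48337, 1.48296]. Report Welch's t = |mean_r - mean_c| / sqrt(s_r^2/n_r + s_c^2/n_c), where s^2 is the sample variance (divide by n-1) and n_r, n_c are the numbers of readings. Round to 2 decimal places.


Welch's t-criterion for glass RI comparison:
Recovered mean = sum / n_r = 7.39754 / 5 = 1.479508
Control mean = sum / n_c = 7.41538 / 5 = 1.483076
Recovered sample variance s_r^2 = 1.3157e-07
Control sample variance s_c^2 = 4.343e-08
Welch SE (unpooled) = sqrt(s_r^2/n_r + s_c^2/n_c) = sqrt(2.6314e-08 + 8.686e-09) = sqrt(3.5e-08) = 0.000187083
|mean_r - mean_c| = 0.003568
t = 0.003568 / 0.000187083 = 19.07

19.07


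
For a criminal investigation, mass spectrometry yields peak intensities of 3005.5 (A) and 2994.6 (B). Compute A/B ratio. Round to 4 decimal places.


Spectral peak ratio:
Peak A = 3005.5 counts
Peak B = 2994.6 counts
Ratio = 3005.5 / 2994.6 = 1.0036

1.0036


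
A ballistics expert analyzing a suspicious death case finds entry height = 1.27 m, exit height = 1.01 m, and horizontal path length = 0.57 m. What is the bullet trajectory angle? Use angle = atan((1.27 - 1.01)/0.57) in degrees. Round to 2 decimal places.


Bullet trajectory angle:
Height difference = 1.27 - 1.01 = 0.26 m
angle = atan(0.26 / 0.57)
angle = atan(0.45614)
angle = 24.52 degrees

24.52


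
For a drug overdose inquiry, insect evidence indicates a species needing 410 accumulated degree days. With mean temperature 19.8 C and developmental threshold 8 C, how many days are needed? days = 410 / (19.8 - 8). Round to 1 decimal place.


Insect development time:
Effective temperature = avg_temp - T_base = 19.8 - 8 = 11.8 C
Days = ADD / effective_temp = 410 / 11.8 = 34.7 days

34.7


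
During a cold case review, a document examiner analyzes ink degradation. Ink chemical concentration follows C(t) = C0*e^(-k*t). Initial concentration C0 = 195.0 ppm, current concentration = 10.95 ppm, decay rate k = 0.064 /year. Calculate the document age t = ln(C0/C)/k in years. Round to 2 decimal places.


Document age estimation:
C0/C = 195.0 / 10.95 = 17.808219
ln(C0/C) = 2.87966
t = 2.87966 / 0.064 = 44.99 years

44.99


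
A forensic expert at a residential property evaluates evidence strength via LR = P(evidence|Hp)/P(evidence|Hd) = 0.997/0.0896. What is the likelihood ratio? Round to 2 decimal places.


Likelihood ratio calculation:
LR = P(E|Hp) / P(E|Hd)
LR = 0.997 / 0.0896
LR = 11.13

11.13


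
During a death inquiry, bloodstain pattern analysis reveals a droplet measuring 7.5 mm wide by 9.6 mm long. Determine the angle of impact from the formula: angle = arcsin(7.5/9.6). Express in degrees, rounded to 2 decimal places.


Blood spatter impact angle calculation:
width / length = 7.5 / 9.6 = 0.78125
angle = arcsin(0.78125)
angle = 51.38 degrees

51.38


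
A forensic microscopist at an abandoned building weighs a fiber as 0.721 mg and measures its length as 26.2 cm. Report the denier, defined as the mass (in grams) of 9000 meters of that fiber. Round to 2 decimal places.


Denier calculation:
Mass in grams = 0.721 mg / 1000 = 0.000721 g
Length in meters = 26.2 cm / 100 = 0.262 m
Linear density = mass / length = 0.000721 / 0.262 = 0.00275191 g/m
Denier = (g/m) * 9000 = 0.00275191 * 9000 = 24.77

24.77


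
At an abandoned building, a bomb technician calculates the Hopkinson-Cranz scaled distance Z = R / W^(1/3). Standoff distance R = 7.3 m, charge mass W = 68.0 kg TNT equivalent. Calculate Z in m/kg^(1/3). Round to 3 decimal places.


Scaled distance calculation:
W^(1/3) = 68.0^(1/3) = 4.081655
Z = R / W^(1/3) = 7.3 / 4.081655
Z = 1.788 m/kg^(1/3)

1.788


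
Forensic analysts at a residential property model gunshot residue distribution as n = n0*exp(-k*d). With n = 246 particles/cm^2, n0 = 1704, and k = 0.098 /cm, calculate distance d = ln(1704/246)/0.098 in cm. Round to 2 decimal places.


GSR distance calculation:
n0/n = 1704 / 246 = 6.926829
ln(n0/n) = 1.935402
d = 1.935402 / 0.098 = 19.75 cm

19.75


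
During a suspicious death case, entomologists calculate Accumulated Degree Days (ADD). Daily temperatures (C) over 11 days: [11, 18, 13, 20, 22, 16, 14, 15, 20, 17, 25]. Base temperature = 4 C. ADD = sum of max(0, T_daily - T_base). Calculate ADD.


Computing ADD day by day:
Day 1: max(0, 11 - 4) = 7
Day 2: max(0, 18 - 4) = 14
Day 3: max(0, 13 - 4) = 9
Day 4: max(0, 20 - 4) = 16
Day 5: max(0, 22 - 4) = 18
Day 6: max(0, 16 - 4) = 12
Day 7: max(0, 14 - 4) = 10
Day 8: max(0, 15 - 4) = 11
Day 9: max(0, 20 - 4) = 16
Day 10: max(0, 17 - 4) = 13
Day 11: max(0, 25 - 4) = 21
Total ADD = 147

147


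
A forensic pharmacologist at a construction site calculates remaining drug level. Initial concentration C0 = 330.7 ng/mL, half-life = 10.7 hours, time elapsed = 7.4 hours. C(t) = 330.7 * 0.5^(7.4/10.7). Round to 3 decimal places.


Drug concentration decay:
Number of half-lives = t / t_half = 7.4 / 10.7 = 0.691589
Decay factor = 0.5^0.691589 = 0.61917151
C(t) = 330.7 * 0.61917151 = 204.760 ng/mL

204.760
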